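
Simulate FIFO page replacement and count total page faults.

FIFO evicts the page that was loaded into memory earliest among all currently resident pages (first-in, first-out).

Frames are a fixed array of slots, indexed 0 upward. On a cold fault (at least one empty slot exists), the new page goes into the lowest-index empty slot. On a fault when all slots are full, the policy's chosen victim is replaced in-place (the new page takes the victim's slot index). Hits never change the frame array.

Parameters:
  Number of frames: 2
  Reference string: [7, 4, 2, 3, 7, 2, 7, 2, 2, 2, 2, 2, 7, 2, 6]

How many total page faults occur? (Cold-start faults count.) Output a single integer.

Step 0: ref 7 → FAULT, frames=[7,-]
Step 1: ref 4 → FAULT, frames=[7,4]
Step 2: ref 2 → FAULT (evict 7), frames=[2,4]
Step 3: ref 3 → FAULT (evict 4), frames=[2,3]
Step 4: ref 7 → FAULT (evict 2), frames=[7,3]
Step 5: ref 2 → FAULT (evict 3), frames=[7,2]
Step 6: ref 7 → HIT, frames=[7,2]
Step 7: ref 2 → HIT, frames=[7,2]
Step 8: ref 2 → HIT, frames=[7,2]
Step 9: ref 2 → HIT, frames=[7,2]
Step 10: ref 2 → HIT, frames=[7,2]
Step 11: ref 2 → HIT, frames=[7,2]
Step 12: ref 7 → HIT, frames=[7,2]
Step 13: ref 2 → HIT, frames=[7,2]
Step 14: ref 6 → FAULT (evict 7), frames=[6,2]
Total faults: 7

Answer: 7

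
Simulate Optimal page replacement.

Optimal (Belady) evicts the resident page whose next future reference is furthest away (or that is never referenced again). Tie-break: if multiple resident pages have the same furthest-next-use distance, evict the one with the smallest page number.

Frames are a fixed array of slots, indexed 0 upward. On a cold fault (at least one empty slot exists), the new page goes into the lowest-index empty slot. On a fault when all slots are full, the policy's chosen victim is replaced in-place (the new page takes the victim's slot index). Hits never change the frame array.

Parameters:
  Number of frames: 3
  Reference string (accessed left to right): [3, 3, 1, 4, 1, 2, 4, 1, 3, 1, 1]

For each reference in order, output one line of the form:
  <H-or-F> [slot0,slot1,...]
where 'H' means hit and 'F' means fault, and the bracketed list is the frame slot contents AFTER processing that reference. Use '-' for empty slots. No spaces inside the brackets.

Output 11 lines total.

F [3,-,-]
H [3,-,-]
F [3,1,-]
F [3,1,4]
H [3,1,4]
F [2,1,4]
H [2,1,4]
H [2,1,4]
F [3,1,4]
H [3,1,4]
H [3,1,4]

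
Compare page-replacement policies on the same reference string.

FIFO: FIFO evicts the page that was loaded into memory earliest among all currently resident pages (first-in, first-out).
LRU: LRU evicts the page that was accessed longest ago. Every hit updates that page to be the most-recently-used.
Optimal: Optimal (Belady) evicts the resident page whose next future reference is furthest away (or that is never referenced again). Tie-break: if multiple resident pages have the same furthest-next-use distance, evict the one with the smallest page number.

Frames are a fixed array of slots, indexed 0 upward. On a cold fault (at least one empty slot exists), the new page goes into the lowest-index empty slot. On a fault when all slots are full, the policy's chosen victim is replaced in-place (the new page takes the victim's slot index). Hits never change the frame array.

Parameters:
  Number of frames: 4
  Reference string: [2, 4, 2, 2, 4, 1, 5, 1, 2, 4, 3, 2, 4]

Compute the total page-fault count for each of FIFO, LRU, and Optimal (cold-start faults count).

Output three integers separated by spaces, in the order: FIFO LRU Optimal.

--- FIFO ---
  step 0: ref 2 -> FAULT, frames=[2,-,-,-] (faults so far: 1)
  step 1: ref 4 -> FAULT, frames=[2,4,-,-] (faults so far: 2)
  step 2: ref 2 -> HIT, frames=[2,4,-,-] (faults so far: 2)
  step 3: ref 2 -> HIT, frames=[2,4,-,-] (faults so far: 2)
  step 4: ref 4 -> HIT, frames=[2,4,-,-] (faults so far: 2)
  step 5: ref 1 -> FAULT, frames=[2,4,1,-] (faults so far: 3)
  step 6: ref 5 -> FAULT, frames=[2,4,1,5] (faults so far: 4)
  step 7: ref 1 -> HIT, frames=[2,4,1,5] (faults so far: 4)
  step 8: ref 2 -> HIT, frames=[2,4,1,5] (faults so far: 4)
  step 9: ref 4 -> HIT, frames=[2,4,1,5] (faults so far: 4)
  step 10: ref 3 -> FAULT, evict 2, frames=[3,4,1,5] (faults so far: 5)
  step 11: ref 2 -> FAULT, evict 4, frames=[3,2,1,5] (faults so far: 6)
  step 12: ref 4 -> FAULT, evict 1, frames=[3,2,4,5] (faults so far: 7)
  FIFO total faults: 7
--- LRU ---
  step 0: ref 2 -> FAULT, frames=[2,-,-,-] (faults so far: 1)
  step 1: ref 4 -> FAULT, frames=[2,4,-,-] (faults so far: 2)
  step 2: ref 2 -> HIT, frames=[2,4,-,-] (faults so far: 2)
  step 3: ref 2 -> HIT, frames=[2,4,-,-] (faults so far: 2)
  step 4: ref 4 -> HIT, frames=[2,4,-,-] (faults so far: 2)
  step 5: ref 1 -> FAULT, frames=[2,4,1,-] (faults so far: 3)
  step 6: ref 5 -> FAULT, frames=[2,4,1,5] (faults so far: 4)
  step 7: ref 1 -> HIT, frames=[2,4,1,5] (faults so far: 4)
  step 8: ref 2 -> HIT, frames=[2,4,1,5] (faults so far: 4)
  step 9: ref 4 -> HIT, frames=[2,4,1,5] (faults so far: 4)
  step 10: ref 3 -> FAULT, evict 5, frames=[2,4,1,3] (faults so far: 5)
  step 11: ref 2 -> HIT, frames=[2,4,1,3] (faults so far: 5)
  step 12: ref 4 -> HIT, frames=[2,4,1,3] (faults so far: 5)
  LRU total faults: 5
--- Optimal ---
  step 0: ref 2 -> FAULT, frames=[2,-,-,-] (faults so far: 1)
  step 1: ref 4 -> FAULT, frames=[2,4,-,-] (faults so far: 2)
  step 2: ref 2 -> HIT, frames=[2,4,-,-] (faults so far: 2)
  step 3: ref 2 -> HIT, frames=[2,4,-,-] (faults so far: 2)
  step 4: ref 4 -> HIT, frames=[2,4,-,-] (faults so far: 2)
  step 5: ref 1 -> FAULT, frames=[2,4,1,-] (faults so far: 3)
  step 6: ref 5 -> FAULT, frames=[2,4,1,5] (faults so far: 4)
  step 7: ref 1 -> HIT, frames=[2,4,1,5] (faults so far: 4)
  step 8: ref 2 -> HIT, frames=[2,4,1,5] (faults so far: 4)
  step 9: ref 4 -> HIT, frames=[2,4,1,5] (faults so far: 4)
  step 10: ref 3 -> FAULT, evict 1, frames=[2,4,3,5] (faults so far: 5)
  step 11: ref 2 -> HIT, frames=[2,4,3,5] (faults so far: 5)
  step 12: ref 4 -> HIT, frames=[2,4,3,5] (faults so far: 5)
  Optimal total faults: 5

Answer: 7 5 5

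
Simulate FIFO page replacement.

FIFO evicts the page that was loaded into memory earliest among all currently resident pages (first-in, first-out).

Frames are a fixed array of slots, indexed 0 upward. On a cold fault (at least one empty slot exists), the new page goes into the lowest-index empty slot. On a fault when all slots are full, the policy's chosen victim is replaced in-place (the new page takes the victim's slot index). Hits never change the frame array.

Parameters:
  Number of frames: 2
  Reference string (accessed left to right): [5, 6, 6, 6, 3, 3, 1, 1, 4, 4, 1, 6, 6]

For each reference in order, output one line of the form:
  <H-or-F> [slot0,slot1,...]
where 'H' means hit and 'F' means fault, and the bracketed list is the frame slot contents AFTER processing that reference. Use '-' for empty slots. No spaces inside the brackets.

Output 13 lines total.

F [5,-]
F [5,6]
H [5,6]
H [5,6]
F [3,6]
H [3,6]
F [3,1]
H [3,1]
F [4,1]
H [4,1]
H [4,1]
F [4,6]
H [4,6]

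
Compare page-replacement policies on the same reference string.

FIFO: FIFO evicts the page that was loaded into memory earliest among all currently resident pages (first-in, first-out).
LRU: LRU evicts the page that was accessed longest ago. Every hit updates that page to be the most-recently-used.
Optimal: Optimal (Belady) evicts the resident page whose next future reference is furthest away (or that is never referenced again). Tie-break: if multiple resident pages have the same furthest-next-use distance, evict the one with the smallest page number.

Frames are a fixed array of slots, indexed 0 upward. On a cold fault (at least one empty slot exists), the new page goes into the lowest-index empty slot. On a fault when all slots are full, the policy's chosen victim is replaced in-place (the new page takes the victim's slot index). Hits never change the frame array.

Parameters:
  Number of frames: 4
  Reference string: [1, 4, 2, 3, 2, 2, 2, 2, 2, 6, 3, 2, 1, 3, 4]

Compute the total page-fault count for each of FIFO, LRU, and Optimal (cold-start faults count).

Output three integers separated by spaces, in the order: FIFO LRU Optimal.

Answer: 7 7 6

Derivation:
--- FIFO ---
  step 0: ref 1 -> FAULT, frames=[1,-,-,-] (faults so far: 1)
  step 1: ref 4 -> FAULT, frames=[1,4,-,-] (faults so far: 2)
  step 2: ref 2 -> FAULT, frames=[1,4,2,-] (faults so far: 3)
  step 3: ref 3 -> FAULT, frames=[1,4,2,3] (faults so far: 4)
  step 4: ref 2 -> HIT, frames=[1,4,2,3] (faults so far: 4)
  step 5: ref 2 -> HIT, frames=[1,4,2,3] (faults so far: 4)
  step 6: ref 2 -> HIT, frames=[1,4,2,3] (faults so far: 4)
  step 7: ref 2 -> HIT, frames=[1,4,2,3] (faults so far: 4)
  step 8: ref 2 -> HIT, frames=[1,4,2,3] (faults so far: 4)
  step 9: ref 6 -> FAULT, evict 1, frames=[6,4,2,3] (faults so far: 5)
  step 10: ref 3 -> HIT, frames=[6,4,2,3] (faults so far: 5)
  step 11: ref 2 -> HIT, frames=[6,4,2,3] (faults so far: 5)
  step 12: ref 1 -> FAULT, evict 4, frames=[6,1,2,3] (faults so far: 6)
  step 13: ref 3 -> HIT, frames=[6,1,2,3] (faults so far: 6)
  step 14: ref 4 -> FAULT, evict 2, frames=[6,1,4,3] (faults so far: 7)
  FIFO total faults: 7
--- LRU ---
  step 0: ref 1 -> FAULT, frames=[1,-,-,-] (faults so far: 1)
  step 1: ref 4 -> FAULT, frames=[1,4,-,-] (faults so far: 2)
  step 2: ref 2 -> FAULT, frames=[1,4,2,-] (faults so far: 3)
  step 3: ref 3 -> FAULT, frames=[1,4,2,3] (faults so far: 4)
  step 4: ref 2 -> HIT, frames=[1,4,2,3] (faults so far: 4)
  step 5: ref 2 -> HIT, frames=[1,4,2,3] (faults so far: 4)
  step 6: ref 2 -> HIT, frames=[1,4,2,3] (faults so far: 4)
  step 7: ref 2 -> HIT, frames=[1,4,2,3] (faults so far: 4)
  step 8: ref 2 -> HIT, frames=[1,4,2,3] (faults so far: 4)
  step 9: ref 6 -> FAULT, evict 1, frames=[6,4,2,3] (faults so far: 5)
  step 10: ref 3 -> HIT, frames=[6,4,2,3] (faults so far: 5)
  step 11: ref 2 -> HIT, frames=[6,4,2,3] (faults so far: 5)
  step 12: ref 1 -> FAULT, evict 4, frames=[6,1,2,3] (faults so far: 6)
  step 13: ref 3 -> HIT, frames=[6,1,2,3] (faults so far: 6)
  step 14: ref 4 -> FAULT, evict 6, frames=[4,1,2,3] (faults so far: 7)
  LRU total faults: 7
--- Optimal ---
  step 0: ref 1 -> FAULT, frames=[1,-,-,-] (faults so far: 1)
  step 1: ref 4 -> FAULT, frames=[1,4,-,-] (faults so far: 2)
  step 2: ref 2 -> FAULT, frames=[1,4,2,-] (faults so far: 3)
  step 3: ref 3 -> FAULT, frames=[1,4,2,3] (faults so far: 4)
  step 4: ref 2 -> HIT, frames=[1,4,2,3] (faults so far: 4)
  step 5: ref 2 -> HIT, frames=[1,4,2,3] (faults so far: 4)
  step 6: ref 2 -> HIT, frames=[1,4,2,3] (faults so far: 4)
  step 7: ref 2 -> HIT, frames=[1,4,2,3] (faults so far: 4)
  step 8: ref 2 -> HIT, frames=[1,4,2,3] (faults so far: 4)
  step 9: ref 6 -> FAULT, evict 4, frames=[1,6,2,3] (faults so far: 5)
  step 10: ref 3 -> HIT, frames=[1,6,2,3] (faults so far: 5)
  step 11: ref 2 -> HIT, frames=[1,6,2,3] (faults so far: 5)
  step 12: ref 1 -> HIT, frames=[1,6,2,3] (faults so far: 5)
  step 13: ref 3 -> HIT, frames=[1,6,2,3] (faults so far: 5)
  step 14: ref 4 -> FAULT, evict 1, frames=[4,6,2,3] (faults so far: 6)
  Optimal total faults: 6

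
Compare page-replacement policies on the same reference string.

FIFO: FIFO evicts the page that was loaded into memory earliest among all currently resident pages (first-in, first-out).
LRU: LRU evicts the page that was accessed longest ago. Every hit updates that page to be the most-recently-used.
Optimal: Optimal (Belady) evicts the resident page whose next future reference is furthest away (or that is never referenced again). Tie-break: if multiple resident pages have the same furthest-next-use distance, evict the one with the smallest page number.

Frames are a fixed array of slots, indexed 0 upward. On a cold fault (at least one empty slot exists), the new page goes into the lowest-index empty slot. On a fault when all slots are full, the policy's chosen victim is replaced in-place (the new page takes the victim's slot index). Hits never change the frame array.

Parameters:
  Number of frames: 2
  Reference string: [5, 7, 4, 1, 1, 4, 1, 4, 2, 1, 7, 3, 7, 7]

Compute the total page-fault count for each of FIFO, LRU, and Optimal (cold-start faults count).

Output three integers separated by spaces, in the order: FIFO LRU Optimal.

--- FIFO ---
  step 0: ref 5 -> FAULT, frames=[5,-] (faults so far: 1)
  step 1: ref 7 -> FAULT, frames=[5,7] (faults so far: 2)
  step 2: ref 4 -> FAULT, evict 5, frames=[4,7] (faults so far: 3)
  step 3: ref 1 -> FAULT, evict 7, frames=[4,1] (faults so far: 4)
  step 4: ref 1 -> HIT, frames=[4,1] (faults so far: 4)
  step 5: ref 4 -> HIT, frames=[4,1] (faults so far: 4)
  step 6: ref 1 -> HIT, frames=[4,1] (faults so far: 4)
  step 7: ref 4 -> HIT, frames=[4,1] (faults so far: 4)
  step 8: ref 2 -> FAULT, evict 4, frames=[2,1] (faults so far: 5)
  step 9: ref 1 -> HIT, frames=[2,1] (faults so far: 5)
  step 10: ref 7 -> FAULT, evict 1, frames=[2,7] (faults so far: 6)
  step 11: ref 3 -> FAULT, evict 2, frames=[3,7] (faults so far: 7)
  step 12: ref 7 -> HIT, frames=[3,7] (faults so far: 7)
  step 13: ref 7 -> HIT, frames=[3,7] (faults so far: 7)
  FIFO total faults: 7
--- LRU ---
  step 0: ref 5 -> FAULT, frames=[5,-] (faults so far: 1)
  step 1: ref 7 -> FAULT, frames=[5,7] (faults so far: 2)
  step 2: ref 4 -> FAULT, evict 5, frames=[4,7] (faults so far: 3)
  step 3: ref 1 -> FAULT, evict 7, frames=[4,1] (faults so far: 4)
  step 4: ref 1 -> HIT, frames=[4,1] (faults so far: 4)
  step 5: ref 4 -> HIT, frames=[4,1] (faults so far: 4)
  step 6: ref 1 -> HIT, frames=[4,1] (faults so far: 4)
  step 7: ref 4 -> HIT, frames=[4,1] (faults so far: 4)
  step 8: ref 2 -> FAULT, evict 1, frames=[4,2] (faults so far: 5)
  step 9: ref 1 -> FAULT, evict 4, frames=[1,2] (faults so far: 6)
  step 10: ref 7 -> FAULT, evict 2, frames=[1,7] (faults so far: 7)
  step 11: ref 3 -> FAULT, evict 1, frames=[3,7] (faults so far: 8)
  step 12: ref 7 -> HIT, frames=[3,7] (faults so far: 8)
  step 13: ref 7 -> HIT, frames=[3,7] (faults so far: 8)
  LRU total faults: 8
--- Optimal ---
  step 0: ref 5 -> FAULT, frames=[5,-] (faults so far: 1)
  step 1: ref 7 -> FAULT, frames=[5,7] (faults so far: 2)
  step 2: ref 4 -> FAULT, evict 5, frames=[4,7] (faults so far: 3)
  step 3: ref 1 -> FAULT, evict 7, frames=[4,1] (faults so far: 4)
  step 4: ref 1 -> HIT, frames=[4,1] (faults so far: 4)
  step 5: ref 4 -> HIT, frames=[4,1] (faults so far: 4)
  step 6: ref 1 -> HIT, frames=[4,1] (faults so far: 4)
  step 7: ref 4 -> HIT, frames=[4,1] (faults so far: 4)
  step 8: ref 2 -> FAULT, evict 4, frames=[2,1] (faults so far: 5)
  step 9: ref 1 -> HIT, frames=[2,1] (faults so far: 5)
  step 10: ref 7 -> FAULT, evict 1, frames=[2,7] (faults so far: 6)
  step 11: ref 3 -> FAULT, evict 2, frames=[3,7] (faults so far: 7)
  step 12: ref 7 -> HIT, frames=[3,7] (faults so far: 7)
  step 13: ref 7 -> HIT, frames=[3,7] (faults so far: 7)
  Optimal total faults: 7

Answer: 7 8 7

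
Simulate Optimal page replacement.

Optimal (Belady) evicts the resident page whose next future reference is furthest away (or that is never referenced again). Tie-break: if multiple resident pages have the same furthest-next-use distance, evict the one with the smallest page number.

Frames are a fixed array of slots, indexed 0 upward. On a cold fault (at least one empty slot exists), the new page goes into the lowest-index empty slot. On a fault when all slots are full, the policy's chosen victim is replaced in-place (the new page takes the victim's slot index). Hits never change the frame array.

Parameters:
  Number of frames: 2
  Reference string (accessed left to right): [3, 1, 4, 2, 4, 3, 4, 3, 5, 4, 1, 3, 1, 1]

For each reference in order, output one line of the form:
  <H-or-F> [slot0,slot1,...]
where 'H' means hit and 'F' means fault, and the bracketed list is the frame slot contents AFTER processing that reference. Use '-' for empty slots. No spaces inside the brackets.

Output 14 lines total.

F [3,-]
F [3,1]
F [3,4]
F [2,4]
H [2,4]
F [3,4]
H [3,4]
H [3,4]
F [5,4]
H [5,4]
F [5,1]
F [3,1]
H [3,1]
H [3,1]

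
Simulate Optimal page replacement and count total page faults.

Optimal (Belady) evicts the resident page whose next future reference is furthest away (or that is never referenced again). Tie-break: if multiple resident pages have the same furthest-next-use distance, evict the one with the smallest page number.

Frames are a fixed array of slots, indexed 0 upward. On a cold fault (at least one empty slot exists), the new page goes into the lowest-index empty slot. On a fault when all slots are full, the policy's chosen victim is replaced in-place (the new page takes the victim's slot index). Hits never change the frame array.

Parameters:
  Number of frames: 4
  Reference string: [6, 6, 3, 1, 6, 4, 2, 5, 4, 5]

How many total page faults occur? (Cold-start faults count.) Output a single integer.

Step 0: ref 6 → FAULT, frames=[6,-,-,-]
Step 1: ref 6 → HIT, frames=[6,-,-,-]
Step 2: ref 3 → FAULT, frames=[6,3,-,-]
Step 3: ref 1 → FAULT, frames=[6,3,1,-]
Step 4: ref 6 → HIT, frames=[6,3,1,-]
Step 5: ref 4 → FAULT, frames=[6,3,1,4]
Step 6: ref 2 → FAULT (evict 1), frames=[6,3,2,4]
Step 7: ref 5 → FAULT (evict 2), frames=[6,3,5,4]
Step 8: ref 4 → HIT, frames=[6,3,5,4]
Step 9: ref 5 → HIT, frames=[6,3,5,4]
Total faults: 6

Answer: 6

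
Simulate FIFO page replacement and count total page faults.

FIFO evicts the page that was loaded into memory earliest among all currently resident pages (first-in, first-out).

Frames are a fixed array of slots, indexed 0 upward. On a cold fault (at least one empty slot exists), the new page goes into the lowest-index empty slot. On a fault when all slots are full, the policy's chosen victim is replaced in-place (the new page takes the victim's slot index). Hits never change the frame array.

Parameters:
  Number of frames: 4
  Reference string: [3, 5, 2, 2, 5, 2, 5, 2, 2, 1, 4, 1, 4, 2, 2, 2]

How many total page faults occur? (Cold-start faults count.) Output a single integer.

Answer: 5

Derivation:
Step 0: ref 3 → FAULT, frames=[3,-,-,-]
Step 1: ref 5 → FAULT, frames=[3,5,-,-]
Step 2: ref 2 → FAULT, frames=[3,5,2,-]
Step 3: ref 2 → HIT, frames=[3,5,2,-]
Step 4: ref 5 → HIT, frames=[3,5,2,-]
Step 5: ref 2 → HIT, frames=[3,5,2,-]
Step 6: ref 5 → HIT, frames=[3,5,2,-]
Step 7: ref 2 → HIT, frames=[3,5,2,-]
Step 8: ref 2 → HIT, frames=[3,5,2,-]
Step 9: ref 1 → FAULT, frames=[3,5,2,1]
Step 10: ref 4 → FAULT (evict 3), frames=[4,5,2,1]
Step 11: ref 1 → HIT, frames=[4,5,2,1]
Step 12: ref 4 → HIT, frames=[4,5,2,1]
Step 13: ref 2 → HIT, frames=[4,5,2,1]
Step 14: ref 2 → HIT, frames=[4,5,2,1]
Step 15: ref 2 → HIT, frames=[4,5,2,1]
Total faults: 5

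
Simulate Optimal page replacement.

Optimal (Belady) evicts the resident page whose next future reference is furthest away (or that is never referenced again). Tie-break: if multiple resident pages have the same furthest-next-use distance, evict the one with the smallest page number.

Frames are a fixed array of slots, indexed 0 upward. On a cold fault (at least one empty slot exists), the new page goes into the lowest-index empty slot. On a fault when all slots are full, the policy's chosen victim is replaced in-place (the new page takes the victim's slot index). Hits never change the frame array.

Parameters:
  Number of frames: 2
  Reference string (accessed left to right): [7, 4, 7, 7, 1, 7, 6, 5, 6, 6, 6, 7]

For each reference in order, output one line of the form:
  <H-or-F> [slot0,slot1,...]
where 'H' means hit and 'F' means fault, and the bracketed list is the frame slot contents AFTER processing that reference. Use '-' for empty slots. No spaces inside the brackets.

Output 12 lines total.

F [7,-]
F [7,4]
H [7,4]
H [7,4]
F [7,1]
H [7,1]
F [7,6]
F [5,6]
H [5,6]
H [5,6]
H [5,6]
F [7,6]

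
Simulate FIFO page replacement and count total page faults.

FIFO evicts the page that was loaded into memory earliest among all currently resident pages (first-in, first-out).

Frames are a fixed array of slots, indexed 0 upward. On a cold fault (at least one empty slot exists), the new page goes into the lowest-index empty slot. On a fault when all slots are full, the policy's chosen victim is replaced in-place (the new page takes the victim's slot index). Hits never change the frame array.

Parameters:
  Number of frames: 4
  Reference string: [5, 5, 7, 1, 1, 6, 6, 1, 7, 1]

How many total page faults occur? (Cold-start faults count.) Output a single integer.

Answer: 4

Derivation:
Step 0: ref 5 → FAULT, frames=[5,-,-,-]
Step 1: ref 5 → HIT, frames=[5,-,-,-]
Step 2: ref 7 → FAULT, frames=[5,7,-,-]
Step 3: ref 1 → FAULT, frames=[5,7,1,-]
Step 4: ref 1 → HIT, frames=[5,7,1,-]
Step 5: ref 6 → FAULT, frames=[5,7,1,6]
Step 6: ref 6 → HIT, frames=[5,7,1,6]
Step 7: ref 1 → HIT, frames=[5,7,1,6]
Step 8: ref 7 → HIT, frames=[5,7,1,6]
Step 9: ref 1 → HIT, frames=[5,7,1,6]
Total faults: 4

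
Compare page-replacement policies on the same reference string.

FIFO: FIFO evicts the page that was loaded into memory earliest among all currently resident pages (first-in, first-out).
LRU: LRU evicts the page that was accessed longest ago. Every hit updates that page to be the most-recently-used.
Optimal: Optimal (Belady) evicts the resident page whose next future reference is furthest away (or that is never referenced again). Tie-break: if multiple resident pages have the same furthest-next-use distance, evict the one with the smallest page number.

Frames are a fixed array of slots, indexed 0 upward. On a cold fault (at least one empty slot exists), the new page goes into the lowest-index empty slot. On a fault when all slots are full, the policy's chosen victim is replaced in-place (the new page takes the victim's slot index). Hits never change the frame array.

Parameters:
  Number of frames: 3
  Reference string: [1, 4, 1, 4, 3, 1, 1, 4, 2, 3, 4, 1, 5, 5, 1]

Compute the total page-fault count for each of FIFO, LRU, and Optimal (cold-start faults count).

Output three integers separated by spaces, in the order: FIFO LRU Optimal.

--- FIFO ---
  step 0: ref 1 -> FAULT, frames=[1,-,-] (faults so far: 1)
  step 1: ref 4 -> FAULT, frames=[1,4,-] (faults so far: 2)
  step 2: ref 1 -> HIT, frames=[1,4,-] (faults so far: 2)
  step 3: ref 4 -> HIT, frames=[1,4,-] (faults so far: 2)
  step 4: ref 3 -> FAULT, frames=[1,4,3] (faults so far: 3)
  step 5: ref 1 -> HIT, frames=[1,4,3] (faults so far: 3)
  step 6: ref 1 -> HIT, frames=[1,4,3] (faults so far: 3)
  step 7: ref 4 -> HIT, frames=[1,4,3] (faults so far: 3)
  step 8: ref 2 -> FAULT, evict 1, frames=[2,4,3] (faults so far: 4)
  step 9: ref 3 -> HIT, frames=[2,4,3] (faults so far: 4)
  step 10: ref 4 -> HIT, frames=[2,4,3] (faults so far: 4)
  step 11: ref 1 -> FAULT, evict 4, frames=[2,1,3] (faults so far: 5)
  step 12: ref 5 -> FAULT, evict 3, frames=[2,1,5] (faults so far: 6)
  step 13: ref 5 -> HIT, frames=[2,1,5] (faults so far: 6)
  step 14: ref 1 -> HIT, frames=[2,1,5] (faults so far: 6)
  FIFO total faults: 6
--- LRU ---
  step 0: ref 1 -> FAULT, frames=[1,-,-] (faults so far: 1)
  step 1: ref 4 -> FAULT, frames=[1,4,-] (faults so far: 2)
  step 2: ref 1 -> HIT, frames=[1,4,-] (faults so far: 2)
  step 3: ref 4 -> HIT, frames=[1,4,-] (faults so far: 2)
  step 4: ref 3 -> FAULT, frames=[1,4,3] (faults so far: 3)
  step 5: ref 1 -> HIT, frames=[1,4,3] (faults so far: 3)
  step 6: ref 1 -> HIT, frames=[1,4,3] (faults so far: 3)
  step 7: ref 4 -> HIT, frames=[1,4,3] (faults so far: 3)
  step 8: ref 2 -> FAULT, evict 3, frames=[1,4,2] (faults so far: 4)
  step 9: ref 3 -> FAULT, evict 1, frames=[3,4,2] (faults so far: 5)
  step 10: ref 4 -> HIT, frames=[3,4,2] (faults so far: 5)
  step 11: ref 1 -> FAULT, evict 2, frames=[3,4,1] (faults so far: 6)
  step 12: ref 5 -> FAULT, evict 3, frames=[5,4,1] (faults so far: 7)
  step 13: ref 5 -> HIT, frames=[5,4,1] (faults so far: 7)
  step 14: ref 1 -> HIT, frames=[5,4,1] (faults so far: 7)
  LRU total faults: 7
--- Optimal ---
  step 0: ref 1 -> FAULT, frames=[1,-,-] (faults so far: 1)
  step 1: ref 4 -> FAULT, frames=[1,4,-] (faults so far: 2)
  step 2: ref 1 -> HIT, frames=[1,4,-] (faults so far: 2)
  step 3: ref 4 -> HIT, frames=[1,4,-] (faults so far: 2)
  step 4: ref 3 -> FAULT, frames=[1,4,3] (faults so far: 3)
  step 5: ref 1 -> HIT, frames=[1,4,3] (faults so far: 3)
  step 6: ref 1 -> HIT, frames=[1,4,3] (faults so far: 3)
  step 7: ref 4 -> HIT, frames=[1,4,3] (faults so far: 3)
  step 8: ref 2 -> FAULT, evict 1, frames=[2,4,3] (faults so far: 4)
  step 9: ref 3 -> HIT, frames=[2,4,3] (faults so far: 4)
  step 10: ref 4 -> HIT, frames=[2,4,3] (faults so far: 4)
  step 11: ref 1 -> FAULT, evict 2, frames=[1,4,3] (faults so far: 5)
  step 12: ref 5 -> FAULT, evict 3, frames=[1,4,5] (faults so far: 6)
  step 13: ref 5 -> HIT, frames=[1,4,5] (faults so far: 6)
  step 14: ref 1 -> HIT, frames=[1,4,5] (faults so far: 6)
  Optimal total faults: 6

Answer: 6 7 6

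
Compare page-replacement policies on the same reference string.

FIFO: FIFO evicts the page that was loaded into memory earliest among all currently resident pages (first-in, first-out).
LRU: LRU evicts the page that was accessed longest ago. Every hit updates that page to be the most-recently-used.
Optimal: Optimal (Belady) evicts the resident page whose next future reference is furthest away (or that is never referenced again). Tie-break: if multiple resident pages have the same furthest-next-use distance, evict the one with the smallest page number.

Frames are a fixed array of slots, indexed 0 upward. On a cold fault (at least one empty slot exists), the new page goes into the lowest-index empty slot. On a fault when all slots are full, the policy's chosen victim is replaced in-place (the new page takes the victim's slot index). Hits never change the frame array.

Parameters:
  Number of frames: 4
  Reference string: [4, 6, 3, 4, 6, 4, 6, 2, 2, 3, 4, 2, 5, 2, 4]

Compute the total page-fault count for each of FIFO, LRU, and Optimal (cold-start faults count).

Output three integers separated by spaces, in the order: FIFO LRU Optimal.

--- FIFO ---
  step 0: ref 4 -> FAULT, frames=[4,-,-,-] (faults so far: 1)
  step 1: ref 6 -> FAULT, frames=[4,6,-,-] (faults so far: 2)
  step 2: ref 3 -> FAULT, frames=[4,6,3,-] (faults so far: 3)
  step 3: ref 4 -> HIT, frames=[4,6,3,-] (faults so far: 3)
  step 4: ref 6 -> HIT, frames=[4,6,3,-] (faults so far: 3)
  step 5: ref 4 -> HIT, frames=[4,6,3,-] (faults so far: 3)
  step 6: ref 6 -> HIT, frames=[4,6,3,-] (faults so far: 3)
  step 7: ref 2 -> FAULT, frames=[4,6,3,2] (faults so far: 4)
  step 8: ref 2 -> HIT, frames=[4,6,3,2] (faults so far: 4)
  step 9: ref 3 -> HIT, frames=[4,6,3,2] (faults so far: 4)
  step 10: ref 4 -> HIT, frames=[4,6,3,2] (faults so far: 4)
  step 11: ref 2 -> HIT, frames=[4,6,3,2] (faults so far: 4)
  step 12: ref 5 -> FAULT, evict 4, frames=[5,6,3,2] (faults so far: 5)
  step 13: ref 2 -> HIT, frames=[5,6,3,2] (faults so far: 5)
  step 14: ref 4 -> FAULT, evict 6, frames=[5,4,3,2] (faults so far: 6)
  FIFO total faults: 6
--- LRU ---
  step 0: ref 4 -> FAULT, frames=[4,-,-,-] (faults so far: 1)
  step 1: ref 6 -> FAULT, frames=[4,6,-,-] (faults so far: 2)
  step 2: ref 3 -> FAULT, frames=[4,6,3,-] (faults so far: 3)
  step 3: ref 4 -> HIT, frames=[4,6,3,-] (faults so far: 3)
  step 4: ref 6 -> HIT, frames=[4,6,3,-] (faults so far: 3)
  step 5: ref 4 -> HIT, frames=[4,6,3,-] (faults so far: 3)
  step 6: ref 6 -> HIT, frames=[4,6,3,-] (faults so far: 3)
  step 7: ref 2 -> FAULT, frames=[4,6,3,2] (faults so far: 4)
  step 8: ref 2 -> HIT, frames=[4,6,3,2] (faults so far: 4)
  step 9: ref 3 -> HIT, frames=[4,6,3,2] (faults so far: 4)
  step 10: ref 4 -> HIT, frames=[4,6,3,2] (faults so far: 4)
  step 11: ref 2 -> HIT, frames=[4,6,3,2] (faults so far: 4)
  step 12: ref 5 -> FAULT, evict 6, frames=[4,5,3,2] (faults so far: 5)
  step 13: ref 2 -> HIT, frames=[4,5,3,2] (faults so far: 5)
  step 14: ref 4 -> HIT, frames=[4,5,3,2] (faults so far: 5)
  LRU total faults: 5
--- Optimal ---
  step 0: ref 4 -> FAULT, frames=[4,-,-,-] (faults so far: 1)
  step 1: ref 6 -> FAULT, frames=[4,6,-,-] (faults so far: 2)
  step 2: ref 3 -> FAULT, frames=[4,6,3,-] (faults so far: 3)
  step 3: ref 4 -> HIT, frames=[4,6,3,-] (faults so far: 3)
  step 4: ref 6 -> HIT, frames=[4,6,3,-] (faults so far: 3)
  step 5: ref 4 -> HIT, frames=[4,6,3,-] (faults so far: 3)
  step 6: ref 6 -> HIT, frames=[4,6,3,-] (faults so far: 3)
  step 7: ref 2 -> FAULT, frames=[4,6,3,2] (faults so far: 4)
  step 8: ref 2 -> HIT, frames=[4,6,3,2] (faults so far: 4)
  step 9: ref 3 -> HIT, frames=[4,6,3,2] (faults so far: 4)
  step 10: ref 4 -> HIT, frames=[4,6,3,2] (faults so far: 4)
  step 11: ref 2 -> HIT, frames=[4,6,3,2] (faults so far: 4)
  step 12: ref 5 -> FAULT, evict 3, frames=[4,6,5,2] (faults so far: 5)
  step 13: ref 2 -> HIT, frames=[4,6,5,2] (faults so far: 5)
  step 14: ref 4 -> HIT, frames=[4,6,5,2] (faults so far: 5)
  Optimal total faults: 5

Answer: 6 5 5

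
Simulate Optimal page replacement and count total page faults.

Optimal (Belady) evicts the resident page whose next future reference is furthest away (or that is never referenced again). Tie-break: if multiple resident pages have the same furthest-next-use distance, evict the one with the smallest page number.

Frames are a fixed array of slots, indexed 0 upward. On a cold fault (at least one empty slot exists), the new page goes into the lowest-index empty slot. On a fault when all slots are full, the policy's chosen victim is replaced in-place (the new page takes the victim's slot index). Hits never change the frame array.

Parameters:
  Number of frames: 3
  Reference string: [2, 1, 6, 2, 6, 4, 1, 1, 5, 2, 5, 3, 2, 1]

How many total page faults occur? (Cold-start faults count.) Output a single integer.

Step 0: ref 2 → FAULT, frames=[2,-,-]
Step 1: ref 1 → FAULT, frames=[2,1,-]
Step 2: ref 6 → FAULT, frames=[2,1,6]
Step 3: ref 2 → HIT, frames=[2,1,6]
Step 4: ref 6 → HIT, frames=[2,1,6]
Step 5: ref 4 → FAULT (evict 6), frames=[2,1,4]
Step 6: ref 1 → HIT, frames=[2,1,4]
Step 7: ref 1 → HIT, frames=[2,1,4]
Step 8: ref 5 → FAULT (evict 4), frames=[2,1,5]
Step 9: ref 2 → HIT, frames=[2,1,5]
Step 10: ref 5 → HIT, frames=[2,1,5]
Step 11: ref 3 → FAULT (evict 5), frames=[2,1,3]
Step 12: ref 2 → HIT, frames=[2,1,3]
Step 13: ref 1 → HIT, frames=[2,1,3]
Total faults: 6

Answer: 6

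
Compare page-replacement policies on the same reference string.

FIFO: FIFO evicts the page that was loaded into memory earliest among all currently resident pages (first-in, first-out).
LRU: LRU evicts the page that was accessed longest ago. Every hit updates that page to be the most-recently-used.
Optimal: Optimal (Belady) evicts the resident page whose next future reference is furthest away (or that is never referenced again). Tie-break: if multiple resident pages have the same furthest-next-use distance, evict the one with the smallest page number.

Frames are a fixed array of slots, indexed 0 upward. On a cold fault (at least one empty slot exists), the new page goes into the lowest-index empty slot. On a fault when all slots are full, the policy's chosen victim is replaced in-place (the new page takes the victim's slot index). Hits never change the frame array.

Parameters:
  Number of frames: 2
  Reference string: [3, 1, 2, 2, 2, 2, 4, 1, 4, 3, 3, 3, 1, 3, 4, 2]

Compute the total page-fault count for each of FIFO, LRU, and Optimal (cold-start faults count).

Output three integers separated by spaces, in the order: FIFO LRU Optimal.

--- FIFO ---
  step 0: ref 3 -> FAULT, frames=[3,-] (faults so far: 1)
  step 1: ref 1 -> FAULT, frames=[3,1] (faults so far: 2)
  step 2: ref 2 -> FAULT, evict 3, frames=[2,1] (faults so far: 3)
  step 3: ref 2 -> HIT, frames=[2,1] (faults so far: 3)
  step 4: ref 2 -> HIT, frames=[2,1] (faults so far: 3)
  step 5: ref 2 -> HIT, frames=[2,1] (faults so far: 3)
  step 6: ref 4 -> FAULT, evict 1, frames=[2,4] (faults so far: 4)
  step 7: ref 1 -> FAULT, evict 2, frames=[1,4] (faults so far: 5)
  step 8: ref 4 -> HIT, frames=[1,4] (faults so far: 5)
  step 9: ref 3 -> FAULT, evict 4, frames=[1,3] (faults so far: 6)
  step 10: ref 3 -> HIT, frames=[1,3] (faults so far: 6)
  step 11: ref 3 -> HIT, frames=[1,3] (faults so far: 6)
  step 12: ref 1 -> HIT, frames=[1,3] (faults so far: 6)
  step 13: ref 3 -> HIT, frames=[1,3] (faults so far: 6)
  step 14: ref 4 -> FAULT, evict 1, frames=[4,3] (faults so far: 7)
  step 15: ref 2 -> FAULT, evict 3, frames=[4,2] (faults so far: 8)
  FIFO total faults: 8
--- LRU ---
  step 0: ref 3 -> FAULT, frames=[3,-] (faults so far: 1)
  step 1: ref 1 -> FAULT, frames=[3,1] (faults so far: 2)
  step 2: ref 2 -> FAULT, evict 3, frames=[2,1] (faults so far: 3)
  step 3: ref 2 -> HIT, frames=[2,1] (faults so far: 3)
  step 4: ref 2 -> HIT, frames=[2,1] (faults so far: 3)
  step 5: ref 2 -> HIT, frames=[2,1] (faults so far: 3)
  step 6: ref 4 -> FAULT, evict 1, frames=[2,4] (faults so far: 4)
  step 7: ref 1 -> FAULT, evict 2, frames=[1,4] (faults so far: 5)
  step 8: ref 4 -> HIT, frames=[1,4] (faults so far: 5)
  step 9: ref 3 -> FAULT, evict 1, frames=[3,4] (faults so far: 6)
  step 10: ref 3 -> HIT, frames=[3,4] (faults so far: 6)
  step 11: ref 3 -> HIT, frames=[3,4] (faults so far: 6)
  step 12: ref 1 -> FAULT, evict 4, frames=[3,1] (faults so far: 7)
  step 13: ref 3 -> HIT, frames=[3,1] (faults so far: 7)
  step 14: ref 4 -> FAULT, evict 1, frames=[3,4] (faults so far: 8)
  step 15: ref 2 -> FAULT, evict 3, frames=[2,4] (faults so far: 9)
  LRU total faults: 9
--- Optimal ---
  step 0: ref 3 -> FAULT, frames=[3,-] (faults so far: 1)
  step 1: ref 1 -> FAULT, frames=[3,1] (faults so far: 2)
  step 2: ref 2 -> FAULT, evict 3, frames=[2,1] (faults so far: 3)
  step 3: ref 2 -> HIT, frames=[2,1] (faults so far: 3)
  step 4: ref 2 -> HIT, frames=[2,1] (faults so far: 3)
  step 5: ref 2 -> HIT, frames=[2,1] (faults so far: 3)
  step 6: ref 4 -> FAULT, evict 2, frames=[4,1] (faults so far: 4)
  step 7: ref 1 -> HIT, frames=[4,1] (faults so far: 4)
  step 8: ref 4 -> HIT, frames=[4,1] (faults so far: 4)
  step 9: ref 3 -> FAULT, evict 4, frames=[3,1] (faults so far: 5)
  step 10: ref 3 -> HIT, frames=[3,1] (faults so far: 5)
  step 11: ref 3 -> HIT, frames=[3,1] (faults so far: 5)
  step 12: ref 1 -> HIT, frames=[3,1] (faults so far: 5)
  step 13: ref 3 -> HIT, frames=[3,1] (faults so far: 5)
  step 14: ref 4 -> FAULT, evict 1, frames=[3,4] (faults so far: 6)
  step 15: ref 2 -> FAULT, evict 3, frames=[2,4] (faults so far: 7)
  Optimal total faults: 7

Answer: 8 9 7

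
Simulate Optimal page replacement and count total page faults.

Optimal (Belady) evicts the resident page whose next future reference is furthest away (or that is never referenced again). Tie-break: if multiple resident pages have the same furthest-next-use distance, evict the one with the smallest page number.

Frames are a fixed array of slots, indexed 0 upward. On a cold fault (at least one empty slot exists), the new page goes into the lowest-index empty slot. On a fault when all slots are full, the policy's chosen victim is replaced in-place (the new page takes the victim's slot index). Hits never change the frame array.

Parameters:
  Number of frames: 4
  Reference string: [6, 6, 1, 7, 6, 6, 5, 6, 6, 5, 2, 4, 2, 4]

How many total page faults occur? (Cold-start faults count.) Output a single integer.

Answer: 6

Derivation:
Step 0: ref 6 → FAULT, frames=[6,-,-,-]
Step 1: ref 6 → HIT, frames=[6,-,-,-]
Step 2: ref 1 → FAULT, frames=[6,1,-,-]
Step 3: ref 7 → FAULT, frames=[6,1,7,-]
Step 4: ref 6 → HIT, frames=[6,1,7,-]
Step 5: ref 6 → HIT, frames=[6,1,7,-]
Step 6: ref 5 → FAULT, frames=[6,1,7,5]
Step 7: ref 6 → HIT, frames=[6,1,7,5]
Step 8: ref 6 → HIT, frames=[6,1,7,5]
Step 9: ref 5 → HIT, frames=[6,1,7,5]
Step 10: ref 2 → FAULT (evict 1), frames=[6,2,7,5]
Step 11: ref 4 → FAULT (evict 5), frames=[6,2,7,4]
Step 12: ref 2 → HIT, frames=[6,2,7,4]
Step 13: ref 4 → HIT, frames=[6,2,7,4]
Total faults: 6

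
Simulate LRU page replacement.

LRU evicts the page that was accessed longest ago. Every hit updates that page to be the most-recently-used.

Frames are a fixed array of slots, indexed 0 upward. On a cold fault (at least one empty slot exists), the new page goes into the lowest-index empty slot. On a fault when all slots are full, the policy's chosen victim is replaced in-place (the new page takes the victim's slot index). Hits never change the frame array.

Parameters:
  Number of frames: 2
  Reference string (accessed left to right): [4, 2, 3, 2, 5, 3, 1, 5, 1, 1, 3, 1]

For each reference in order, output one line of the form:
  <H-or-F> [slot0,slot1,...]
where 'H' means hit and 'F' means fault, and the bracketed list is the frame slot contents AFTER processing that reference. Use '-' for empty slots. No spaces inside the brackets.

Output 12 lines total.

F [4,-]
F [4,2]
F [3,2]
H [3,2]
F [5,2]
F [5,3]
F [1,3]
F [1,5]
H [1,5]
H [1,5]
F [1,3]
H [1,3]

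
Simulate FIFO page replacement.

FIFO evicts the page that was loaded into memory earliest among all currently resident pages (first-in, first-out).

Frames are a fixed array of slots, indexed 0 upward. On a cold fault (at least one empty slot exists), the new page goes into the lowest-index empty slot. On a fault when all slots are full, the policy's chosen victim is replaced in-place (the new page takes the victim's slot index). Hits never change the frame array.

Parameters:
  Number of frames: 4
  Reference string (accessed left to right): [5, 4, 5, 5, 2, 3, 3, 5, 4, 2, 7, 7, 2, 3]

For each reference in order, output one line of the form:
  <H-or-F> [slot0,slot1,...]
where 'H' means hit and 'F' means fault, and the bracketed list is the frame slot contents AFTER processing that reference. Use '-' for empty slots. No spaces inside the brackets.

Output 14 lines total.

F [5,-,-,-]
F [5,4,-,-]
H [5,4,-,-]
H [5,4,-,-]
F [5,4,2,-]
F [5,4,2,3]
H [5,4,2,3]
H [5,4,2,3]
H [5,4,2,3]
H [5,4,2,3]
F [7,4,2,3]
H [7,4,2,3]
H [7,4,2,3]
H [7,4,2,3]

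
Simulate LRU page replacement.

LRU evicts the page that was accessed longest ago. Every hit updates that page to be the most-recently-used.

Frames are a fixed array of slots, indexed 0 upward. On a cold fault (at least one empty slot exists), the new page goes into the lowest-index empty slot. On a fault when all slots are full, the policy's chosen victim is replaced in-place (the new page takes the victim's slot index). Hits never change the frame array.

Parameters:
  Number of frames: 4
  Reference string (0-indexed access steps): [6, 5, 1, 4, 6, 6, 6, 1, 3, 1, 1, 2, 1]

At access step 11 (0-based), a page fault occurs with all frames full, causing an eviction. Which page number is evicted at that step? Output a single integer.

Answer: 4

Derivation:
Step 0: ref 6 -> FAULT, frames=[6,-,-,-]
Step 1: ref 5 -> FAULT, frames=[6,5,-,-]
Step 2: ref 1 -> FAULT, frames=[6,5,1,-]
Step 3: ref 4 -> FAULT, frames=[6,5,1,4]
Step 4: ref 6 -> HIT, frames=[6,5,1,4]
Step 5: ref 6 -> HIT, frames=[6,5,1,4]
Step 6: ref 6 -> HIT, frames=[6,5,1,4]
Step 7: ref 1 -> HIT, frames=[6,5,1,4]
Step 8: ref 3 -> FAULT, evict 5, frames=[6,3,1,4]
Step 9: ref 1 -> HIT, frames=[6,3,1,4]
Step 10: ref 1 -> HIT, frames=[6,3,1,4]
Step 11: ref 2 -> FAULT, evict 4, frames=[6,3,1,2]
At step 11: evicted page 4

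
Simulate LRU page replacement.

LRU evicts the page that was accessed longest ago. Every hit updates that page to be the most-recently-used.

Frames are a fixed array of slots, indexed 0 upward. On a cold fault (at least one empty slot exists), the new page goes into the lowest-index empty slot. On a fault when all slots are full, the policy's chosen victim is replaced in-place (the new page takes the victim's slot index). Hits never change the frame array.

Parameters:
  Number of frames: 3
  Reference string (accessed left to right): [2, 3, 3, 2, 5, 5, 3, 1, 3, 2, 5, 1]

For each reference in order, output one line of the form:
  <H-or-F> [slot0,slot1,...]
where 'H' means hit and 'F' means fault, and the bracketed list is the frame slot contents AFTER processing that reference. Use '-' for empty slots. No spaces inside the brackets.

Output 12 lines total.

F [2,-,-]
F [2,3,-]
H [2,3,-]
H [2,3,-]
F [2,3,5]
H [2,3,5]
H [2,3,5]
F [1,3,5]
H [1,3,5]
F [1,3,2]
F [5,3,2]
F [5,1,2]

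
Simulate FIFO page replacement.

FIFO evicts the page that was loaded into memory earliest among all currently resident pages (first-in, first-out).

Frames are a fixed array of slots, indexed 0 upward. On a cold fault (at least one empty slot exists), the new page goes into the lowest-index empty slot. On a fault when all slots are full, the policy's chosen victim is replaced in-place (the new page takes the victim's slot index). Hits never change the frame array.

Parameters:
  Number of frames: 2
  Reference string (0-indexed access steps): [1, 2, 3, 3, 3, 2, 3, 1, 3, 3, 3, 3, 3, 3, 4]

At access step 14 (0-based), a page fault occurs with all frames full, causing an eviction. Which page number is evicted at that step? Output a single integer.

Step 0: ref 1 -> FAULT, frames=[1,-]
Step 1: ref 2 -> FAULT, frames=[1,2]
Step 2: ref 3 -> FAULT, evict 1, frames=[3,2]
Step 3: ref 3 -> HIT, frames=[3,2]
Step 4: ref 3 -> HIT, frames=[3,2]
Step 5: ref 2 -> HIT, frames=[3,2]
Step 6: ref 3 -> HIT, frames=[3,2]
Step 7: ref 1 -> FAULT, evict 2, frames=[3,1]
Step 8: ref 3 -> HIT, frames=[3,1]
Step 9: ref 3 -> HIT, frames=[3,1]
Step 10: ref 3 -> HIT, frames=[3,1]
Step 11: ref 3 -> HIT, frames=[3,1]
Step 12: ref 3 -> HIT, frames=[3,1]
Step 13: ref 3 -> HIT, frames=[3,1]
Step 14: ref 4 -> FAULT, evict 3, frames=[4,1]
At step 14: evicted page 3

Answer: 3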